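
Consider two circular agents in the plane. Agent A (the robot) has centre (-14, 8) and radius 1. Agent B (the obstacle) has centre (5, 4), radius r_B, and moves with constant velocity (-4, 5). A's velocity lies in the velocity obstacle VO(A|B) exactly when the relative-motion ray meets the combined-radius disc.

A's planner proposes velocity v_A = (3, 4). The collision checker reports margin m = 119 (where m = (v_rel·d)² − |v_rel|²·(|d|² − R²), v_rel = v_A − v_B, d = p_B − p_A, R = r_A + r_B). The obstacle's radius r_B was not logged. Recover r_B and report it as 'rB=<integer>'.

m = 119
d = (19, -4);  v_rel = (7, -1),  |v_rel|² = 50
v_rel×d = (7)·(-4) − (-1)·(19) = -9
since m = R²·50 − (-9)²:  R² = (81 + 119) / 50 = 4
R = √4 = 2  ⇒  r_B = 2 − 1 = 1

rB=1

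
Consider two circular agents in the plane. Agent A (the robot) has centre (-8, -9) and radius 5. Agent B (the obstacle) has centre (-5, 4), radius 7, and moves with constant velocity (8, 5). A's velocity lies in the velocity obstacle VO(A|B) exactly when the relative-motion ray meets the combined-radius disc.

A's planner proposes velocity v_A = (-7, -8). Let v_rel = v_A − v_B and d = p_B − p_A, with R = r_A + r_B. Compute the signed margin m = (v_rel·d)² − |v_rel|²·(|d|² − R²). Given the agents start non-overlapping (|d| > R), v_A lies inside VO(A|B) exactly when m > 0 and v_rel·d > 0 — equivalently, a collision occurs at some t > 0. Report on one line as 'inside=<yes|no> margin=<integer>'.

d = (3, 13),  |d|² = 178;  R = 5+7 = 12,  c = 178−12² = 34
v_rel = (-15, -13),  |v_rel|² = 394;  v_rel·d = (-15)·(3) + (-13)·(13) = -214
394·t² + 428·t + 34 = 0  ⇒  m = (-214)² − 394·34 = 32400
m = 32400 > 0,  v_rel·d = -214 < 0  ⇒  outside

inside=no margin=32400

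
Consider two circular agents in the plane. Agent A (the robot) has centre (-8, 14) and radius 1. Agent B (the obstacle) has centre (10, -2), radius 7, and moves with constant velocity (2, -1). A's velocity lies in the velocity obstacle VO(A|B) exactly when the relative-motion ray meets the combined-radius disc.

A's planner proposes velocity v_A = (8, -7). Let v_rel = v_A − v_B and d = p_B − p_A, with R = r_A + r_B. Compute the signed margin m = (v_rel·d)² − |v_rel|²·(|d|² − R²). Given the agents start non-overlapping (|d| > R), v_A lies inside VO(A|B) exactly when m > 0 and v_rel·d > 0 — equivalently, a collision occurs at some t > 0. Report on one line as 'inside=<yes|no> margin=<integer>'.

d = (18, -16),  |d|² = 580;  R = 1+7 = 8,  c = 580−8² = 516
v_rel = (6, -6),  |v_rel|² = 72;  v_rel·d = (6)·(18) + (-6)·(-16) = 204
72·t² − 408·t + 516 = 0  ⇒  m = 204² − 72·516 = 4464
m = 4464 > 0,  v_rel·d = 204 > 0  ⇒  inside

inside=yes margin=4464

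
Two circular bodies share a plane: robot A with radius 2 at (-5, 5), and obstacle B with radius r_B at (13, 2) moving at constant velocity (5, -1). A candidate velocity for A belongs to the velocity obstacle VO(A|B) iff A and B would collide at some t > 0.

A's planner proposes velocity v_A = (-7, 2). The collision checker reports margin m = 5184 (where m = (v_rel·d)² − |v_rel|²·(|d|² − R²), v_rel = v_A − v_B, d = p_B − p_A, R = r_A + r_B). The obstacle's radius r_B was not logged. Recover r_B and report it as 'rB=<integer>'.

m = 5184
d = (18, -3);  v_rel = (-12, 3),  |v_rel|² = 153
v_rel×d = (-12)·(-3) − (3)·(18) = -18
since m = R²·153 − (-18)²:  R² = (324 + 5184) / 153 = 36
R = √36 = 6  ⇒  r_B = 6 − 2 = 4

rB=4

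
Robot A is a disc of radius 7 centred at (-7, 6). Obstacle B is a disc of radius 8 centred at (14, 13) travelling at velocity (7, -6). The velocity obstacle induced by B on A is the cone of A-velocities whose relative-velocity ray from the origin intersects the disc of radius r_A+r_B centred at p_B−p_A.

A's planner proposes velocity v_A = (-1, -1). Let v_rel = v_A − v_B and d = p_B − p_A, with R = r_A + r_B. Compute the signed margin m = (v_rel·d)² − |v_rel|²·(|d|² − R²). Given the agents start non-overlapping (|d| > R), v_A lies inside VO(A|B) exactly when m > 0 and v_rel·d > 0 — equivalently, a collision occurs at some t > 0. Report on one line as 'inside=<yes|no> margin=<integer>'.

d = (21, 7),  |d|² = 490;  R = 7+8 = 15,  c = 490−15² = 265
v_rel = (-8, 5),  |v_rel|² = 89;  v_rel·d = (-8)·(21) + (5)·(7) = -133
89·t² + 266·t + 265 = 0  ⇒  m = (-133)² − 89·265 = -5896
m = -5896 < 0,  v_rel·d = -133 < 0  ⇒  outside

inside=no margin=-5896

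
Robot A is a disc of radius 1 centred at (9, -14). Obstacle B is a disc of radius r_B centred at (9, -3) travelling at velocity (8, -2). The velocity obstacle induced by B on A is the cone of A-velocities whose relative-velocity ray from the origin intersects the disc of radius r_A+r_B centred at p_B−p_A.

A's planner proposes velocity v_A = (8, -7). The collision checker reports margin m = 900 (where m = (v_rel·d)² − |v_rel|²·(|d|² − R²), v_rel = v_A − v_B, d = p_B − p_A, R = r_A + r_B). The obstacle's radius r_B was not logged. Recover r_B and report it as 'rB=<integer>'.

m = 900
d = (0, 11);  v_rel = (0, -5),  |v_rel|² = 25
v_rel×d = (0)·(11) − (-5)·(0) = 0
since m = R²·25 − 0²:  R² = (0 + 900) / 25 = 36
R = √36 = 6  ⇒  r_B = 6 − 1 = 5

rB=5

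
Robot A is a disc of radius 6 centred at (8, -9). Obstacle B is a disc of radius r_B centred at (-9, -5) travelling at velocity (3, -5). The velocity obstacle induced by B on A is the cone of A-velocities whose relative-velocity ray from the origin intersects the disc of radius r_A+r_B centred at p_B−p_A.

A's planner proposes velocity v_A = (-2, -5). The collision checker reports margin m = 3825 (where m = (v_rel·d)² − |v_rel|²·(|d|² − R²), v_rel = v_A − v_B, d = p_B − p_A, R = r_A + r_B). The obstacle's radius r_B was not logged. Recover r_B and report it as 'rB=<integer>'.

m = 3825
d = (-17, 4);  v_rel = (-5, 0),  |v_rel|² = 25
v_rel×d = (-5)·(4) − (0)·(-17) = -20
since m = R²·25 − (-20)²:  R² = (400 + 3825) / 25 = 169
R = √169 = 13  ⇒  r_B = 13 − 6 = 7

rB=7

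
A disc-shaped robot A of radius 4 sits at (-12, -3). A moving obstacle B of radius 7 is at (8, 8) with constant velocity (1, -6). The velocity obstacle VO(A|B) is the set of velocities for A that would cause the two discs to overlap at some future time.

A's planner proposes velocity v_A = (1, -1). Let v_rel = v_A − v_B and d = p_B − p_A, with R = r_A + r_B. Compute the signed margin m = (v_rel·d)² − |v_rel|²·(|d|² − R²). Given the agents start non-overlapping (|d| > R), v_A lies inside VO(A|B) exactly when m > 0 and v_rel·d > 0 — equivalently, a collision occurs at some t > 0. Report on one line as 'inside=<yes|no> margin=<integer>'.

d = (20, 11),  |d|² = 521;  R = 4+7 = 11,  c = 521−11² = 400
v_rel = (0, 5),  |v_rel|² = 25;  v_rel·d = (0)·(20) + (5)·(11) = 55
25·t² − 110·t + 400 = 0  ⇒  m = 55² − 25·400 = -6975
m = -6975 < 0,  v_rel·d = 55 > 0  ⇒  outside

inside=no margin=-6975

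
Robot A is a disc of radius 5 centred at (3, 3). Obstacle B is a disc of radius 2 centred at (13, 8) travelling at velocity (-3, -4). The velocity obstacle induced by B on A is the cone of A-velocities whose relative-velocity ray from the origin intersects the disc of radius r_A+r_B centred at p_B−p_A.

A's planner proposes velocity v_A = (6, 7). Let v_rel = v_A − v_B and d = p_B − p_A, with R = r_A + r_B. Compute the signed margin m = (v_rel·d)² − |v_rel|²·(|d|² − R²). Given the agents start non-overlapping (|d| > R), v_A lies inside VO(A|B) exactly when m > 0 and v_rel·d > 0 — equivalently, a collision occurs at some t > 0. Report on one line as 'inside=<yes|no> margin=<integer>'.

d = (10, 5),  |d|² = 125;  R = 5+2 = 7,  c = 125−7² = 76
v_rel = (9, 11),  |v_rel|² = 202;  v_rel·d = (9)·(10) + (11)·(5) = 145
202·t² − 290·t + 76 = 0  ⇒  m = 145² − 202·76 = 5673
m = 5673 > 0,  v_rel·d = 145 > 0  ⇒  inside

inside=yes margin=5673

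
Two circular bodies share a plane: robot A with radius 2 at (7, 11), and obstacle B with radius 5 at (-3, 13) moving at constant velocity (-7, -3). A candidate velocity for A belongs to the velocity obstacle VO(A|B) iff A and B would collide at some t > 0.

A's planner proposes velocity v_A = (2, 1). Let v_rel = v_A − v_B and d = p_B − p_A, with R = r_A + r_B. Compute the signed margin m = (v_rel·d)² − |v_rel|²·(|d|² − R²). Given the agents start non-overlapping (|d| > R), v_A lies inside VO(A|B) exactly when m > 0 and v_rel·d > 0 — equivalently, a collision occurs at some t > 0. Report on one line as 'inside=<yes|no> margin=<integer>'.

d = (-10, 2),  |d|² = 104;  R = 2+5 = 7,  c = 104−7² = 55
v_rel = (9, 4),  |v_rel|² = 97;  v_rel·d = (9)·(-10) + (4)·(2) = -82
97·t² + 164·t + 55 = 0  ⇒  m = (-82)² − 97·55 = 1389
m = 1389 > 0,  v_rel·d = -82 < 0  ⇒  outside

inside=no margin=1389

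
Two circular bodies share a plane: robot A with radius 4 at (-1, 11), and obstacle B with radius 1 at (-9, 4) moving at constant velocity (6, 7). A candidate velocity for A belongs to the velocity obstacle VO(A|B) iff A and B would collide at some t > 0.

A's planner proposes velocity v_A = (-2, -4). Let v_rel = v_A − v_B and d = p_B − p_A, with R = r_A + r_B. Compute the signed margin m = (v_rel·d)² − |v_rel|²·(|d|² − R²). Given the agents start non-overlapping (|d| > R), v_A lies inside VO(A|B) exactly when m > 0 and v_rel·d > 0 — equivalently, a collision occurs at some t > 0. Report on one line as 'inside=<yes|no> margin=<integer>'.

d = (-8, -7),  |d|² = 113;  R = 4+1 = 5,  c = 113−5² = 88
v_rel = (-8, -11),  |v_rel|² = 185;  v_rel·d = (-8)·(-8) + (-11)·(-7) = 141
185·t² − 282·t + 88 = 0  ⇒  m = 141² − 185·88 = 3601
m = 3601 > 0,  v_rel·d = 141 > 0  ⇒  inside

inside=yes margin=3601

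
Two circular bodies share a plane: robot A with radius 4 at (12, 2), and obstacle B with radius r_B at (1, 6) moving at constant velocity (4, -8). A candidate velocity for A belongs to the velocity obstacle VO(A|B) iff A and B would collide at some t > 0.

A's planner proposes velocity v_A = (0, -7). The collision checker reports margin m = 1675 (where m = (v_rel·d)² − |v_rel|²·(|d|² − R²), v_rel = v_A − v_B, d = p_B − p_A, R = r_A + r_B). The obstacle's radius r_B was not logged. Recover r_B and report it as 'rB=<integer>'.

m = 1675
d = (-11, 4);  v_rel = (-4, 1),  |v_rel|² = 17
v_rel×d = (-4)·(4) − (1)·(-11) = -5
since m = R²·17 − (-5)²:  R² = (25 + 1675) / 17 = 100
R = √100 = 10  ⇒  r_B = 10 − 4 = 6

rB=6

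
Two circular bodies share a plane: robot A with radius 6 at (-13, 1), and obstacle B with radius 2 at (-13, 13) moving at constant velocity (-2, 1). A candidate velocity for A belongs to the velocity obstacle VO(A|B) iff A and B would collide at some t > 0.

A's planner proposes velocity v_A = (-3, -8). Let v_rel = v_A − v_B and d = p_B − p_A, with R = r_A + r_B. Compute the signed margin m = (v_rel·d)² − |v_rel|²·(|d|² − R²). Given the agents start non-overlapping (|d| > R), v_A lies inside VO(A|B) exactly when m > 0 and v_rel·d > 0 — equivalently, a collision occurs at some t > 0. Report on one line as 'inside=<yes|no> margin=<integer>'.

d = (0, 12),  |d|² = 144;  R = 6+2 = 8,  c = 144−8² = 80
v_rel = (-1, -9),  |v_rel|² = 82;  v_rel·d = (-1)·(0) + (-9)·(12) = -108
82·t² + 216·t + 80 = 0  ⇒  m = (-108)² − 82·80 = 5104
m = 5104 > 0,  v_rel·d = -108 < 0  ⇒  outside

inside=no margin=5104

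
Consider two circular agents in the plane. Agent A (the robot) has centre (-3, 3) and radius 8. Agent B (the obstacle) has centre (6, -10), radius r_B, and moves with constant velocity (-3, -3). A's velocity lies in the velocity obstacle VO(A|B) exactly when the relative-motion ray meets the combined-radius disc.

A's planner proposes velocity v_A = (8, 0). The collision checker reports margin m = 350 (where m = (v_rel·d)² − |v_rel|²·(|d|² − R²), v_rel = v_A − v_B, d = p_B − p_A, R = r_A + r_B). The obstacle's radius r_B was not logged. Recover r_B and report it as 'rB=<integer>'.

m = 350
d = (9, -13);  v_rel = (11, 3),  |v_rel|² = 130
v_rel×d = (11)·(-13) − (3)·(9) = -170
since m = R²·130 − (-170)²:  R² = (28900 + 350) / 130 = 225
R = √225 = 15  ⇒  r_B = 15 − 8 = 7

rB=7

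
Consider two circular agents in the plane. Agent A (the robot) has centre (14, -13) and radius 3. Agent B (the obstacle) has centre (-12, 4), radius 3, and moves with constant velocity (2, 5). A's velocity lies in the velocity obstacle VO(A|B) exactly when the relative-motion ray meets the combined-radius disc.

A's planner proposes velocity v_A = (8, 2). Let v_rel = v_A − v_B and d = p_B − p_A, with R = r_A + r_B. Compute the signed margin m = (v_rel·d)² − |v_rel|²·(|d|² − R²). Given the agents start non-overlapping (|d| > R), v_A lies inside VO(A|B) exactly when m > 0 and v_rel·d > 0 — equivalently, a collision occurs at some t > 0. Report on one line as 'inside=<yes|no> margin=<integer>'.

d = (-26, 17),  |d|² = 965;  R = 3+3 = 6,  c = 965−6² = 929
v_rel = (6, -3),  |v_rel|² = 45;  v_rel·d = (6)·(-26) + (-3)·(17) = -207
45·t² + 414·t + 929 = 0  ⇒  m = (-207)² − 45·929 = 1044
m = 1044 > 0,  v_rel·d = -207 < 0  ⇒  outside

inside=no margin=1044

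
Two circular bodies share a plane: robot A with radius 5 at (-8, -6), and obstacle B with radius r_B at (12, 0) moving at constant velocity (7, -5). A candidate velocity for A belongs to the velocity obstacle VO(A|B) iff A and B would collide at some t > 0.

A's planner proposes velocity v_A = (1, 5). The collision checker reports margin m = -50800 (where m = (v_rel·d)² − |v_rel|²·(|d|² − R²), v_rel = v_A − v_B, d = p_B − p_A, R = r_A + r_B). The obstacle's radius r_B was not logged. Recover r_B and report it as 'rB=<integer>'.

m = -50800
d = (20, 6);  v_rel = (-6, 10),  |v_rel|² = 136
v_rel×d = (-6)·(6) − (10)·(20) = -236
since m = R²·136 − (-236)²:  R² = (55696 + -50800) / 136 = 36
R = √36 = 6  ⇒  r_B = 6 − 5 = 1

rB=1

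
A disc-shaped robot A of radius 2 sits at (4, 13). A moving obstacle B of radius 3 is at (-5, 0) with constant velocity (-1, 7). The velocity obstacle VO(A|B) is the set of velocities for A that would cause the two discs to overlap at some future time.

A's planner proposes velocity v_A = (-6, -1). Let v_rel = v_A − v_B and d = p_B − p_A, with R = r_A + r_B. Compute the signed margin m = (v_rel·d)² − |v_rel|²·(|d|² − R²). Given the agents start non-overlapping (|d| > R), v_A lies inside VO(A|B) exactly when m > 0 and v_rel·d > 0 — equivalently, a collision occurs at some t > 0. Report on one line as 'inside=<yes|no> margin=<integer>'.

d = (-9, -13),  |d|² = 250;  R = 2+3 = 5,  c = 250−5² = 225
v_rel = (-5, -8),  |v_rel|² = 89;  v_rel·d = (-5)·(-9) + (-8)·(-13) = 149
89·t² − 298·t + 225 = 0  ⇒  m = 149² − 89·225 = 2176
m = 2176 > 0,  v_rel·d = 149 > 0  ⇒  inside

inside=yes margin=2176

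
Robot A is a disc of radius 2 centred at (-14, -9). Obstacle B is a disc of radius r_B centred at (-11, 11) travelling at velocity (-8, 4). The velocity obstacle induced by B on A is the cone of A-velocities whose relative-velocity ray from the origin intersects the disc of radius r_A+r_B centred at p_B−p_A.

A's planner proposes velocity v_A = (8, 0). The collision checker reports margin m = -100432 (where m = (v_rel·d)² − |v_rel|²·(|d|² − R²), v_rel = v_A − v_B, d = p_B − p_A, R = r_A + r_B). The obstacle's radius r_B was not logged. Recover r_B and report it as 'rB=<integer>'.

m = -100432
d = (3, 20);  v_rel = (16, -4),  |v_rel|² = 272
v_rel×d = (16)·(20) − (-4)·(3) = 332
since m = R²·272 − 332²:  R² = (110224 + -100432) / 272 = 36
R = √36 = 6  ⇒  r_B = 6 − 2 = 4

rB=4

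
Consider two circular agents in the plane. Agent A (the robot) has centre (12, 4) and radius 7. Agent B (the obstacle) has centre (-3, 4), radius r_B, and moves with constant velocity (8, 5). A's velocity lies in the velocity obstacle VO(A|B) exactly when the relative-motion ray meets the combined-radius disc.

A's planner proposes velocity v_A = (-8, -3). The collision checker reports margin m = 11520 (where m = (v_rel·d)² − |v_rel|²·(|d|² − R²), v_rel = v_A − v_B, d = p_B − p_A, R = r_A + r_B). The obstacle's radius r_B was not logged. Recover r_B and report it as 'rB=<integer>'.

m = 11520
d = (-15, 0);  v_rel = (-16, -8),  |v_rel|² = 320
v_rel×d = (-16)·(0) − (-8)·(-15) = -120
since m = R²·320 − (-120)²:  R² = (14400 + 11520) / 320 = 81
R = √81 = 9  ⇒  r_B = 9 − 7 = 2

rB=2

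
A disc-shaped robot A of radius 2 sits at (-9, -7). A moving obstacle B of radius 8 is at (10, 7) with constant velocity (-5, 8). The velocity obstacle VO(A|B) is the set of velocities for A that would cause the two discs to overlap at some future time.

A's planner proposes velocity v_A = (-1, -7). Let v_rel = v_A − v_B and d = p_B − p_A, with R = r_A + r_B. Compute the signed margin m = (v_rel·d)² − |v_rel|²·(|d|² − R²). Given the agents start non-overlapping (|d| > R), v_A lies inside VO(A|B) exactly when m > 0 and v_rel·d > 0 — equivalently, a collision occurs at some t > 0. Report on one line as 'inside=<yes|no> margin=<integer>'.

d = (19, 14),  |d|² = 557;  R = 2+8 = 10,  c = 557−10² = 457
v_rel = (4, -15),  |v_rel|² = 241;  v_rel·d = (4)·(19) + (-15)·(14) = -134
241·t² + 268·t + 457 = 0  ⇒  m = (-134)² − 241·457 = -92181
m = -92181 < 0,  v_rel·d = -134 < 0  ⇒  outside

inside=no margin=-92181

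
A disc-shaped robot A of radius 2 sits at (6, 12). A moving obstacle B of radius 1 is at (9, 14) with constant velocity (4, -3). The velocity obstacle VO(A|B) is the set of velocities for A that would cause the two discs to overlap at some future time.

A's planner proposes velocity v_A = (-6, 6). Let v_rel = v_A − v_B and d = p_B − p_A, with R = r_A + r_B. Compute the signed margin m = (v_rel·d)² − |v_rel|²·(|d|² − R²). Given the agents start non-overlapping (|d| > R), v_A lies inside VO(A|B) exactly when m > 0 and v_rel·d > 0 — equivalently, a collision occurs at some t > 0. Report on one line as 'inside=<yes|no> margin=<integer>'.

d = (3, 2),  |d|² = 13;  R = 2+1 = 3,  c = 13−3² = 4
v_rel = (-10, 9),  |v_rel|² = 181;  v_rel·d = (-10)·(3) + (9)·(2) = -12
181·t² + 24·t + 4 = 0  ⇒  m = (-12)² − 181·4 = -580
m = -580 < 0,  v_rel·d = -12 < 0  ⇒  outside

inside=no margin=-580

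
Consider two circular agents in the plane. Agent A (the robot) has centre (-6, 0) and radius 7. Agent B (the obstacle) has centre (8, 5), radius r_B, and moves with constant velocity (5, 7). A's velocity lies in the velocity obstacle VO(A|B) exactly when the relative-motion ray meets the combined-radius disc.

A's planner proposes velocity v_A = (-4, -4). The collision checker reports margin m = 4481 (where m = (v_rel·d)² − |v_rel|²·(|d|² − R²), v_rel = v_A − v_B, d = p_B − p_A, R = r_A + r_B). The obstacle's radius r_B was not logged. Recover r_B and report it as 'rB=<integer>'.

m = 4481
d = (14, 5);  v_rel = (-9, -11),  |v_rel|² = 202
v_rel×d = (-9)·(5) − (-11)·(14) = 109
since m = R²·202 − 109²:  R² = (11881 + 4481) / 202 = 81
R = √81 = 9  ⇒  r_B = 9 − 7 = 2

rB=2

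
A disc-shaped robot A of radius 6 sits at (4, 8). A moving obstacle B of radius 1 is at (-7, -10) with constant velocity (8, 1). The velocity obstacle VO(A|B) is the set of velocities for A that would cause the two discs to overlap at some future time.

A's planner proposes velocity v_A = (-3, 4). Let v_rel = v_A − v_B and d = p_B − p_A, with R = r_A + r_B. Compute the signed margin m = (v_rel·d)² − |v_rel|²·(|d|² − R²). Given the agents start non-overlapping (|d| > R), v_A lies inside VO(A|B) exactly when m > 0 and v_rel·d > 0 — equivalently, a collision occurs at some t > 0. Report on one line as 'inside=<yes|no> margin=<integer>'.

d = (-11, -18),  |d|² = 445;  R = 6+1 = 7,  c = 445−7² = 396
v_rel = (-11, 3),  |v_rel|² = 130;  v_rel·d = (-11)·(-11) + (3)·(-18) = 67
130·t² − 134·t + 396 = 0  ⇒  m = 67² − 130·396 = -46991
m = -46991 < 0,  v_rel·d = 67 > 0  ⇒  outside

inside=no margin=-46991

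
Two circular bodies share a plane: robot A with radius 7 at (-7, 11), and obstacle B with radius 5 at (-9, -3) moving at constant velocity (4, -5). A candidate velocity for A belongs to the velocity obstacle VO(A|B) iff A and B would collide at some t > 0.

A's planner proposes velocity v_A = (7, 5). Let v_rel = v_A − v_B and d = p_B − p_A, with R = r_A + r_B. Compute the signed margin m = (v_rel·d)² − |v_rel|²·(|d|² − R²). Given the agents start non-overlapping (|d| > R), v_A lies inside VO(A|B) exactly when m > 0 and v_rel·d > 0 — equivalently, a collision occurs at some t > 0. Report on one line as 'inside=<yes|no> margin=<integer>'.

d = (-2, -14),  |d|² = 200;  R = 7+5 = 12,  c = 200−12² = 56
v_rel = (3, 10),  |v_rel|² = 109;  v_rel·d = (3)·(-2) + (10)·(-14) = -146
109·t² + 292·t + 56 = 0  ⇒  m = (-146)² − 109·56 = 15212
m = 15212 > 0,  v_rel·d = -146 < 0  ⇒  outside

inside=no margin=15212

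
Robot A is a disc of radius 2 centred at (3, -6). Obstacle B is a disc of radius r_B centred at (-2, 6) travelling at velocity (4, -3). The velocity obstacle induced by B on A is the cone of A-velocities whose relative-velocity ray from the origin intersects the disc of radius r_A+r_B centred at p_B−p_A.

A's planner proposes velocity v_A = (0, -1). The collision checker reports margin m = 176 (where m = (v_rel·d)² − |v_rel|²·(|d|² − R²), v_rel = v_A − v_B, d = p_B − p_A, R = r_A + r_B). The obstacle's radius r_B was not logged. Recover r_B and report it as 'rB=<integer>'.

m = 176
d = (-5, 12);  v_rel = (-4, 2),  |v_rel|² = 20
v_rel×d = (-4)·(12) − (2)·(-5) = -38
since m = R²·20 − (-38)²:  R² = (1444 + 176) / 20 = 81
R = √81 = 9  ⇒  r_B = 9 − 2 = 7

rB=7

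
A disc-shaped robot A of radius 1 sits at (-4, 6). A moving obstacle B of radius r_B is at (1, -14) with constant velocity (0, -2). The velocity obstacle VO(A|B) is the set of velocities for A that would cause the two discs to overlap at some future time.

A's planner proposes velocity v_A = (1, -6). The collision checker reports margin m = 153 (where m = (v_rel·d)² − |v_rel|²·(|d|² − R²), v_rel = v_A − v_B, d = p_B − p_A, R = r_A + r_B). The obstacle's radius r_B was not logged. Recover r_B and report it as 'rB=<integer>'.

m = 153
d = (5, -20);  v_rel = (1, -4),  |v_rel|² = 17
v_rel×d = (1)·(-20) − (-4)·(5) = 0
since m = R²·17 − 0²:  R² = (0 + 153) / 17 = 9
R = √9 = 3  ⇒  r_B = 3 − 1 = 2

rB=2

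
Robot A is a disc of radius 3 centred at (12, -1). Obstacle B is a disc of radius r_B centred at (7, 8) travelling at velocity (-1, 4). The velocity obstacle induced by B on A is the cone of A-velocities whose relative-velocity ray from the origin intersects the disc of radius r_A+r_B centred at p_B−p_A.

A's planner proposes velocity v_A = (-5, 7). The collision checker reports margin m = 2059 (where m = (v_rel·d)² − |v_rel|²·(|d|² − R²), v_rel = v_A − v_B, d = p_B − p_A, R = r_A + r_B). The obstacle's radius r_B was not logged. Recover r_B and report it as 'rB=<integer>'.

m = 2059
d = (-5, 9);  v_rel = (-4, 3),  |v_rel|² = 25
v_rel×d = (-4)·(9) − (3)·(-5) = -21
since m = R²·25 − (-21)²:  R² = (441 + 2059) / 25 = 100
R = √100 = 10  ⇒  r_B = 10 − 3 = 7

rB=7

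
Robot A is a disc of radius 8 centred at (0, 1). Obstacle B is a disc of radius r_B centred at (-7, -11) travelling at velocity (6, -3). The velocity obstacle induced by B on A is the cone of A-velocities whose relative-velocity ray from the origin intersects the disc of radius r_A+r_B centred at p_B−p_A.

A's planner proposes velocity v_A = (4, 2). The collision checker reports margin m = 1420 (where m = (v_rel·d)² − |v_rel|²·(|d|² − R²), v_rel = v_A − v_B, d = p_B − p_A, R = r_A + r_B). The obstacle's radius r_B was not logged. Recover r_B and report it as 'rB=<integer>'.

m = 1420
d = (-7, -12);  v_rel = (-2, 5),  |v_rel|² = 29
v_rel×d = (-2)·(-12) − (5)·(-7) = 59
since m = R²·29 − 59²:  R² = (3481 + 1420) / 29 = 169
R = √169 = 13  ⇒  r_B = 13 − 8 = 5

rB=5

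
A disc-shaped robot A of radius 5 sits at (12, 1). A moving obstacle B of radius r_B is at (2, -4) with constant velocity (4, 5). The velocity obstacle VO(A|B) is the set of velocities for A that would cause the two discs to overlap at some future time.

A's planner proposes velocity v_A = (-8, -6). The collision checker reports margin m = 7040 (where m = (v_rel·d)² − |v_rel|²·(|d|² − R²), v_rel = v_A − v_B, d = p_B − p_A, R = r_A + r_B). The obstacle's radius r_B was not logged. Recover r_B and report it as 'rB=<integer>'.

m = 7040
d = (-10, -5);  v_rel = (-12, -11),  |v_rel|² = 265
v_rel×d = (-12)·(-5) − (-11)·(-10) = -50
since m = R²·265 − (-50)²:  R² = (2500 + 7040) / 265 = 36
R = √36 = 6  ⇒  r_B = 6 − 5 = 1

rB=1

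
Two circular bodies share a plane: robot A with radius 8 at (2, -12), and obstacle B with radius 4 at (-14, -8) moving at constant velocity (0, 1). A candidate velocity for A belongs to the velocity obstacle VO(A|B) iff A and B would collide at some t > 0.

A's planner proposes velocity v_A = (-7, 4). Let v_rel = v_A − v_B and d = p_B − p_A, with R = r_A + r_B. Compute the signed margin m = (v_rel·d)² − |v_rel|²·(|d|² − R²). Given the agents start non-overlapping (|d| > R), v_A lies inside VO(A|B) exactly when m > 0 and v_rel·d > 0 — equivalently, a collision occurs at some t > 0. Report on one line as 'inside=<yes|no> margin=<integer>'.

d = (-16, 4),  |d|² = 272;  R = 8+4 = 12,  c = 272−12² = 128
v_rel = (-7, 3),  |v_rel|² = 58;  v_rel·d = (-7)·(-16) + (3)·(4) = 124
58·t² − 248·t + 128 = 0  ⇒  m = 124² − 58·128 = 7952
m = 7952 > 0,  v_rel·d = 124 > 0  ⇒  inside

inside=yes margin=7952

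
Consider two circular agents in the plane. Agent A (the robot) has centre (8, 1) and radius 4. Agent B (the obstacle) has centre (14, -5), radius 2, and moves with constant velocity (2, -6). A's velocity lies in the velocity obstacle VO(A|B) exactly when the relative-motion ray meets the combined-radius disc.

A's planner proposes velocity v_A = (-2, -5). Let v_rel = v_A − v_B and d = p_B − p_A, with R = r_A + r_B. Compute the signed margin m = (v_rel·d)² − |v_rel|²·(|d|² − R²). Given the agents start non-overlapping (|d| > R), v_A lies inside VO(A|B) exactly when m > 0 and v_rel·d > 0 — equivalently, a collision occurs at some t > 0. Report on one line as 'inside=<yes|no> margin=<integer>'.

d = (6, -6),  |d|² = 72;  R = 4+2 = 6,  c = 72−6² = 36
v_rel = (-4, 1),  |v_rel|² = 17;  v_rel·d = (-4)·(6) + (1)·(-6) = -30
17·t² + 60·t + 36 = 0  ⇒  m = (-30)² − 17·36 = 288
m = 288 > 0,  v_rel·d = -30 < 0  ⇒  outside

inside=no margin=288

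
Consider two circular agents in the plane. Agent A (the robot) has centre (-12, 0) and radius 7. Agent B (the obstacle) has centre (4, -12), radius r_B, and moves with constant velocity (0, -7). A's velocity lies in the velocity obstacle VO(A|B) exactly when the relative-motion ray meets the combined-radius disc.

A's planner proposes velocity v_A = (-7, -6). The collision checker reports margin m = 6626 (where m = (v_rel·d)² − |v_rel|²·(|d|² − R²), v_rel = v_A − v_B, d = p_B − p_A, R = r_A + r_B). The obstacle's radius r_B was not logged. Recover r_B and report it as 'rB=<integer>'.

m = 6626
d = (16, -12);  v_rel = (-7, 1),  |v_rel|² = 50
v_rel×d = (-7)·(-12) − (1)·(16) = 68
since m = R²·50 − 68²:  R² = (4624 + 6626) / 50 = 225
R = √225 = 15  ⇒  r_B = 15 − 7 = 8

rB=8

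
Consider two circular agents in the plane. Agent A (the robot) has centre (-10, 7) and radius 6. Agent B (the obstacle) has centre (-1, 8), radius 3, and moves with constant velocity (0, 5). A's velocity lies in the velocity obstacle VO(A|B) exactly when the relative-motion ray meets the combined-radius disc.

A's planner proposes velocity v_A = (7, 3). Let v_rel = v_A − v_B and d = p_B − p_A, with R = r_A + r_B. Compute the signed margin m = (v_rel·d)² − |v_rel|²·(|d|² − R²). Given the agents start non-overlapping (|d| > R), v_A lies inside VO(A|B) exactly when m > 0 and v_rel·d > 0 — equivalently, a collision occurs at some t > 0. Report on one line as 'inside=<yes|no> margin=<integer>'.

d = (9, 1),  |d|² = 82;  R = 6+3 = 9,  c = 82−9² = 1
v_rel = (7, -2),  |v_rel|² = 53;  v_rel·d = (7)·(9) + (-2)·(1) = 61
53·t² − 122·t + 1 = 0  ⇒  m = 61² − 53·1 = 3668
m = 3668 > 0,  v_rel·d = 61 > 0  ⇒  inside

inside=yes margin=3668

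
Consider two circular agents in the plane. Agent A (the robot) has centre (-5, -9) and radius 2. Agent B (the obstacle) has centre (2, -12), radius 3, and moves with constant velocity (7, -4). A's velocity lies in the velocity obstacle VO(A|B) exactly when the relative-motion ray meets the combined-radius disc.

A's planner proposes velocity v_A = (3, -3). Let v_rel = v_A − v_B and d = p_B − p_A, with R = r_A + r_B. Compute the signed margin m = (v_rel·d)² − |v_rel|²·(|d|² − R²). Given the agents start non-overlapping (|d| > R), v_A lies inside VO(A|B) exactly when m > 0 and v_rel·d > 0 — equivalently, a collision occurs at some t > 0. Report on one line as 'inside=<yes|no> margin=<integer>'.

d = (7, -3),  |d|² = 58;  R = 2+3 = 5,  c = 58−5² = 33
v_rel = (-4, 1),  |v_rel|² = 17;  v_rel·d = (-4)·(7) + (1)·(-3) = -31
17·t² + 62·t + 33 = 0  ⇒  m = (-31)² − 17·33 = 400
m = 400 > 0,  v_rel·d = -31 < 0  ⇒  outside

inside=no margin=400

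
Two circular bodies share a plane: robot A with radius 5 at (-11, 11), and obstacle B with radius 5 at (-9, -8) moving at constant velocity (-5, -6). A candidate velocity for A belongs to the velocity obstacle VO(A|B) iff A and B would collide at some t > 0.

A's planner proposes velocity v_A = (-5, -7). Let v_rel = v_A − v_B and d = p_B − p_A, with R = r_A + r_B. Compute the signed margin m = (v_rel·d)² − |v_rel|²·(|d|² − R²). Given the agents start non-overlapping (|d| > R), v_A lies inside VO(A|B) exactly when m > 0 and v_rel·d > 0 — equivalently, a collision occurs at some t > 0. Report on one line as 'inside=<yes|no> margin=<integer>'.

d = (2, -19),  |d|² = 365;  R = 5+5 = 10,  c = 365−10² = 265
v_rel = (0, -1),  |v_rel|² = 1;  v_rel·d = (0)·(2) + (-1)·(-19) = 19
1·t² − 38·t + 265 = 0  ⇒  m = 19² − 1·265 = 96
m = 96 > 0,  v_rel·d = 19 > 0  ⇒  inside

inside=yes margin=96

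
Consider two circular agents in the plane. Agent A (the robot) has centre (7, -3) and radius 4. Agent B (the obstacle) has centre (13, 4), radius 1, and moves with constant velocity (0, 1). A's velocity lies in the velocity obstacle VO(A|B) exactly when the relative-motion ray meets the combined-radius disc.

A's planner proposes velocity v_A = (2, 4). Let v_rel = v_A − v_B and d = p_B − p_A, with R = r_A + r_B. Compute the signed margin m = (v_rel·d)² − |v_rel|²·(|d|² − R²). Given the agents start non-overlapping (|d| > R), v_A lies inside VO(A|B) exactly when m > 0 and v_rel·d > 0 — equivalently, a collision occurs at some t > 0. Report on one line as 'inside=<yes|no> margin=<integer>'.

d = (6, 7),  |d|² = 85;  R = 4+1 = 5,  c = 85−5² = 60
v_rel = (2, 3),  |v_rel|² = 13;  v_rel·d = (2)·(6) + (3)·(7) = 33
13·t² − 66·t + 60 = 0  ⇒  m = 33² − 13·60 = 309
m = 309 > 0,  v_rel·d = 33 > 0  ⇒  inside

inside=yes margin=309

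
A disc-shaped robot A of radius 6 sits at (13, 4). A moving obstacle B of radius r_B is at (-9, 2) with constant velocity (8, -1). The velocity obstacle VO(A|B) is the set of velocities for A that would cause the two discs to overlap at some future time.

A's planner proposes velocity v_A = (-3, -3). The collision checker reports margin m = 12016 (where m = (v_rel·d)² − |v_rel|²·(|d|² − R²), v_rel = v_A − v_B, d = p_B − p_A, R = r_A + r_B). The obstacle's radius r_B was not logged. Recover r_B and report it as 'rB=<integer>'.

m = 12016
d = (-22, -2);  v_rel = (-11, -2),  |v_rel|² = 125
v_rel×d = (-11)·(-2) − (-2)·(-22) = -22
since m = R²·125 − (-22)²:  R² = (484 + 12016) / 125 = 100
R = √100 = 10  ⇒  r_B = 10 − 6 = 4

rB=4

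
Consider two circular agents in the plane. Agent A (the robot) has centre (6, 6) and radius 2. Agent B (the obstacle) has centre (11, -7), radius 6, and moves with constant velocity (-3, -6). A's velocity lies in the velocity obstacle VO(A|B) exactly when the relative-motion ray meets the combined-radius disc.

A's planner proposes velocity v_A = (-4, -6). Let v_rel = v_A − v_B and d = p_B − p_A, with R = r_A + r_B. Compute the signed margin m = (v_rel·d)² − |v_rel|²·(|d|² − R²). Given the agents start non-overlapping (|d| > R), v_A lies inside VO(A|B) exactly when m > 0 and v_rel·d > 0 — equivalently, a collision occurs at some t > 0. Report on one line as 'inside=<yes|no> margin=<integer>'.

d = (5, -13),  |d|² = 194;  R = 2+6 = 8,  c = 194−8² = 130
v_rel = (-1, 0),  |v_rel|² = 1;  v_rel·d = (-1)·(5) + (0)·(-13) = -5
1·t² + 10·t + 130 = 0  ⇒  m = (-5)² − 1·130 = -105
m = -105 < 0,  v_rel·d = -5 < 0  ⇒  outside

inside=no margin=-105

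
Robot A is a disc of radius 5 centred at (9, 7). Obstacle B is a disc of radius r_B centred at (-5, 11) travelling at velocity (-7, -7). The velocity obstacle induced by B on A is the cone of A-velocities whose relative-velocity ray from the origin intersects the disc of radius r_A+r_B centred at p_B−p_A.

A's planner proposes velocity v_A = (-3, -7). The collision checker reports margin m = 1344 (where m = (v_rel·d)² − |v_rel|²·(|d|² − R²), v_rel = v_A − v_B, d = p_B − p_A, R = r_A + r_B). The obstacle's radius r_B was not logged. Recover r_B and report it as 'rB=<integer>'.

m = 1344
d = (-14, 4);  v_rel = (4, 0),  |v_rel|² = 16
v_rel×d = (4)·(4) − (0)·(-14) = 16
since m = R²·16 − 16²:  R² = (256 + 1344) / 16 = 100
R = √100 = 10  ⇒  r_B = 10 − 5 = 5

rB=5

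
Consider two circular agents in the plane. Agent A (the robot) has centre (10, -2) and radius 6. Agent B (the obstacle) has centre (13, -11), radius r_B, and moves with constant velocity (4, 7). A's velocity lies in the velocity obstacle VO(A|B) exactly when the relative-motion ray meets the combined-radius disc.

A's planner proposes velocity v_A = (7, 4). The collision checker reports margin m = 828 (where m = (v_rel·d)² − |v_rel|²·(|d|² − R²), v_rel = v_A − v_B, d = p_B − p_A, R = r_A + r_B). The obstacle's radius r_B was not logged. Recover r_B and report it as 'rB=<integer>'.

m = 828
d = (3, -9);  v_rel = (3, -3),  |v_rel|² = 18
v_rel×d = (3)·(-9) − (-3)·(3) = -18
since m = R²·18 − (-18)²:  R² = (324 + 828) / 18 = 64
R = √64 = 8  ⇒  r_B = 8 − 6 = 2

rB=2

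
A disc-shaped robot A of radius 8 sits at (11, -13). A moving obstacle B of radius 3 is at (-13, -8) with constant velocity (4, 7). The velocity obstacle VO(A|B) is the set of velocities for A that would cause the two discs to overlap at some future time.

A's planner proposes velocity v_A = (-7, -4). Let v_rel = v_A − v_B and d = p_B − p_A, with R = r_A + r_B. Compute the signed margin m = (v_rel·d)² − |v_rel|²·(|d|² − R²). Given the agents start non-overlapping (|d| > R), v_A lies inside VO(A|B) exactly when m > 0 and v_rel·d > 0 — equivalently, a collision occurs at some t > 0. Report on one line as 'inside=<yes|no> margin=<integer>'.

d = (-24, 5),  |d|² = 601;  R = 8+3 = 11,  c = 601−11² = 480
v_rel = (-11, -11),  |v_rel|² = 242;  v_rel·d = (-11)·(-24) + (-11)·(5) = 209
242·t² − 418·t + 480 = 0  ⇒  m = 209² − 242·480 = -72479
m = -72479 < 0,  v_rel·d = 209 > 0  ⇒  outside

inside=no margin=-72479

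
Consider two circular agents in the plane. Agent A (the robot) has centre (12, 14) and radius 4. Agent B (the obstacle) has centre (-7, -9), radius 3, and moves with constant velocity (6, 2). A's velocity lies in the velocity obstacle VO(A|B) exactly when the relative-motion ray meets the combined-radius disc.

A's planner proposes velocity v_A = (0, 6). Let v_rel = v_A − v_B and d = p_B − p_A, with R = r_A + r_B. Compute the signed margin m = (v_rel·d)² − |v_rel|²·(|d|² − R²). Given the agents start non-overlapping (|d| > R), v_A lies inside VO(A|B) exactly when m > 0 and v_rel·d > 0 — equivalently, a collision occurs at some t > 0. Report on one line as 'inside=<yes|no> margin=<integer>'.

d = (-19, -23),  |d|² = 890;  R = 4+3 = 7,  c = 890−7² = 841
v_rel = (-6, 4),  |v_rel|² = 52;  v_rel·d = (-6)·(-19) + (4)·(-23) = 22
52·t² − 44·t + 841 = 0  ⇒  m = 22² − 52·841 = -43248
m = -43248 < 0,  v_rel·d = 22 > 0  ⇒  outside

inside=no margin=-43248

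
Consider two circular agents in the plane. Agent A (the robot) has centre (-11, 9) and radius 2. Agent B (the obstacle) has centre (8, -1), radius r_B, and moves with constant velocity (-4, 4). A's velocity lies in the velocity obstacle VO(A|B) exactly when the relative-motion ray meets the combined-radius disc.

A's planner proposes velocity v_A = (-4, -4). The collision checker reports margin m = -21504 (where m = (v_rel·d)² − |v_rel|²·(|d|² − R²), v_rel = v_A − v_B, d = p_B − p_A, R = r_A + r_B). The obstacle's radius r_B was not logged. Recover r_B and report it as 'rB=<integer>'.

m = -21504
d = (19, -10);  v_rel = (0, -8),  |v_rel|² = 64
v_rel×d = (0)·(-10) − (-8)·(19) = 152
since m = R²·64 − 152²:  R² = (23104 + -21504) / 64 = 25
R = √25 = 5  ⇒  r_B = 5 − 2 = 3

rB=3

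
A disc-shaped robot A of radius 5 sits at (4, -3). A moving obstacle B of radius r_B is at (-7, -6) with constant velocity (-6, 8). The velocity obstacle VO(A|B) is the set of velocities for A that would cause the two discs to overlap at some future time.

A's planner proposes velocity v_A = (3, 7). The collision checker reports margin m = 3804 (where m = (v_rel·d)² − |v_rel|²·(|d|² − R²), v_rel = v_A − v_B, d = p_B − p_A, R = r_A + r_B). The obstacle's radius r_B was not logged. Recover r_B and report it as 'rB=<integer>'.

m = 3804
d = (-11, -3);  v_rel = (9, -1),  |v_rel|² = 82
v_rel×d = (9)·(-3) − (-1)·(-11) = -38
since m = R²·82 − (-38)²:  R² = (1444 + 3804) / 82 = 64
R = √64 = 8  ⇒  r_B = 8 − 5 = 3

rB=3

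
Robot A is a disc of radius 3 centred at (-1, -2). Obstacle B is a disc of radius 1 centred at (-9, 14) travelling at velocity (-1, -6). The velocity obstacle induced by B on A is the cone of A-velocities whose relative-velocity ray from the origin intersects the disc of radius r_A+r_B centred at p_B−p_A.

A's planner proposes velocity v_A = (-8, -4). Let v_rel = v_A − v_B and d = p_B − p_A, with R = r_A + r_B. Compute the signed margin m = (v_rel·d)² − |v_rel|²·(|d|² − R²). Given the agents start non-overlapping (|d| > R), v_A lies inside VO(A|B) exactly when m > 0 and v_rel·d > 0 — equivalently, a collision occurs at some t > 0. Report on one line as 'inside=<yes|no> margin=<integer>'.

d = (-8, 16),  |d|² = 320;  R = 3+1 = 4,  c = 320−4² = 304
v_rel = (-7, 2),  |v_rel|² = 53;  v_rel·d = (-7)·(-8) + (2)·(16) = 88
53·t² − 176·t + 304 = 0  ⇒  m = 88² − 53·304 = -8368
m = -8368 < 0,  v_rel·d = 88 > 0  ⇒  outside

inside=no margin=-8368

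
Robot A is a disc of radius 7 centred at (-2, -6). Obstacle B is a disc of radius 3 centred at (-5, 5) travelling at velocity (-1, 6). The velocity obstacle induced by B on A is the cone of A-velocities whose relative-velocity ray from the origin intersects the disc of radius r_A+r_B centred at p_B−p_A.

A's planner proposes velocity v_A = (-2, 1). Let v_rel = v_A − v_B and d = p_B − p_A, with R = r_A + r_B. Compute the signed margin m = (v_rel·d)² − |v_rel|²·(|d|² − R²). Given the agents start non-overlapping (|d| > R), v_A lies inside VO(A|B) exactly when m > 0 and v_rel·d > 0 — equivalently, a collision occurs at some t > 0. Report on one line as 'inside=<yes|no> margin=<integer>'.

d = (-3, 11),  |d|² = 130;  R = 7+3 = 10,  c = 130−10² = 30
v_rel = (-1, -5),  |v_rel|² = 26;  v_rel·d = (-1)·(-3) + (-5)·(11) = -52
26·t² + 104·t + 30 = 0  ⇒  m = (-52)² − 26·30 = 1924
m = 1924 > 0,  v_rel·d = -52 < 0  ⇒  outside

inside=no margin=1924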